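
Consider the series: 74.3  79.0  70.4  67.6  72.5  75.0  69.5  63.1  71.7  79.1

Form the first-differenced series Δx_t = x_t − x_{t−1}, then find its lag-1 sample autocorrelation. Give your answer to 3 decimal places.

0.048

First differences Δx: 4.7, -8.6, -2.8, 4.9, 2.5, -5.5, -6.4, 8.6, 7.4
Mean of differences = 0.5333
Numerator Σ(Δx_t−Δx̄)(Δx_{t+1}−Δx̄) = 15.8489
Denominator Σ(Δx_t−Δx̄)² = 331.5200
r_1(Δx) = 15.8489 / 331.5200 = 0.048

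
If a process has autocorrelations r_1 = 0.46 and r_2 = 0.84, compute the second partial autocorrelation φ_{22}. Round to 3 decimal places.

0.797

φ_{22} = (r_2 − r_1²) / (1 − r_1²)
r_1² = (0.46)² = 0.2116
Numerator = 0.84 − 0.2116 = 0.6284; denominator = 1 − 0.2116 = 0.7884
φ_{22} = 0.6284 / 0.7884 = 0.797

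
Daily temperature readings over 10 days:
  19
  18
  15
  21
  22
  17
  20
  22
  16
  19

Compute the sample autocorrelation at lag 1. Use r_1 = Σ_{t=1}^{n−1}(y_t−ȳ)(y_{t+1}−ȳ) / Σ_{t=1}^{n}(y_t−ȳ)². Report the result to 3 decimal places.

-0.229

Mean ȳ = (19 + 18 + 15 + 21 + 22 + 17 + 20 + 22 + 16 + 19)/10 = 18.9000
Numerator Σ_{t=1}^{9}(y_t−ȳ)(y_{t+1}−ȳ) = -12.1100
Denominator Σ(y_t−ȳ)² = 52.9000
r_1 = -12.1100 / 52.9000 = -0.229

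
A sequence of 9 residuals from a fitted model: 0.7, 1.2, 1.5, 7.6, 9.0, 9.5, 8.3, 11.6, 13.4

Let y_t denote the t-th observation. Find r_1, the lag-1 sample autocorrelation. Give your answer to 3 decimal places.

Mean ȳ = (0.7 + 1.2 + 1.5 + 7.6 + 9.0 + 9.5 + 8.3 + 11.6 + 13.4)/9 = 6.9778
Numerator Σ_{t=1}^{8}(y_t−ȳ)(y_{t+1}−ȳ) = 110.0028
Denominator Σ(y_t−ȳ)² = 177.9956
r_1 = 110.0028 / 177.9956 = 0.618

0.618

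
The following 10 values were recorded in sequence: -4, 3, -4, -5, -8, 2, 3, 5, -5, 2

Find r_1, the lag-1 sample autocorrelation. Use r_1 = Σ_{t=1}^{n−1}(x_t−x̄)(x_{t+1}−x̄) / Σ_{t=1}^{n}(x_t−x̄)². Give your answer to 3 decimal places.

-0.028

Mean x̄ = (-4 + 3 − 4 − 5 − 8 + 2 + 3 + 5 − 5 + 2)/10 = -1.1000
Numerator Σ_{t=1}^{9}(x_t−x̄)(x_{t+1}−x̄) = -5.1100
Denominator Σ(x_t−x̄)² = 184.9000
r_1 = -5.1100 / 184.9000 = -0.028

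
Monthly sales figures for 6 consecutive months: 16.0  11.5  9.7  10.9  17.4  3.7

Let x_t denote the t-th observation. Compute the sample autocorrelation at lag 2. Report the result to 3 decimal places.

Mean x̄ = (16.0 + 11.5 + 9.7 + 10.9 + 17.4 + 3.7)/6 = 11.5333
Σ(x_t−x̄)(x_{t+2}−x̄) = (-8.1889) + (0.0211) + (-10.7556) + (4.9611) = -13.9622
Denominator Σ(x_t−x̄)² = 119.4933
r_2 = -13.9622 / 119.4933 = -0.117

-0.117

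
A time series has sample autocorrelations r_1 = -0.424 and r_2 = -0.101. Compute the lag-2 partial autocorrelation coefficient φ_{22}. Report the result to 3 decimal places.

φ_{22} = (r_2 − r_1²) / (1 − r_1²)
r_1² = (-0.424)² = 0.179776
Numerator = -0.101 − 0.1798 = -0.2808; denominator = 1 − 0.1798 = 0.8202
φ_{22} = -0.2808 / 0.8202 = -0.342

-0.342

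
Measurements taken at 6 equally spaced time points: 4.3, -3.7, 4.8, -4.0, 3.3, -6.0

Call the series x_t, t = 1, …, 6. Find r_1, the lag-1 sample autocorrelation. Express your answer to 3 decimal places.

Mean x̄ = (4.3 − 3.7 + 4.8 − 4.0 + 3.3 − 6.0)/6 = -0.2167
Deviations from mean: 4.5167, -3.4833, 5.0167, -3.7833, 3.5167, -5.7833
Σ(x_t−x̄)(x_{t+1}−x̄) = (-15.7331) + (-17.4747) + (-18.9797) + (-13.3047) + (-20.3381) = -85.8303
Denominator Σ(x_t−x̄)² = 117.8283
r_1 = -85.8303 / 117.8283 = -0.728

-0.728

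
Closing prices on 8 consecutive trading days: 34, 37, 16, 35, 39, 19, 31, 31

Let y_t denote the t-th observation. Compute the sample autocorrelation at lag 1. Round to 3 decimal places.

-0.415

Mean ȳ = (34 + 37 + 16 + 35 + 39 + 19 + 31 + 31)/8 = 30.2500
Numerator Σ_{t=1}^{7}(y_t−ȳ)(y_{t+1}−ȳ) = -203.3125
Denominator Σ(y_t−ȳ)² = 489.5000
r_1 = -203.3125 / 489.5000 = -0.415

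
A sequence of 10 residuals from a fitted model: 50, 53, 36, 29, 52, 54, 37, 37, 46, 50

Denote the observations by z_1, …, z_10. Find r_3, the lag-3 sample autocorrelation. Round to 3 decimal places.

-0.099

Mean z̄ = (50 + 53 + 36 + 29 + 52 + 54 + 37 + 37 + 46 + 50)/10 = 44.4000
Σ(z_t−z̄)(z_{t+3}−z̄) = (-86.2400) + (65.3600) + (-80.6400) + (113.9600) + (-56.2400) + (15.3600) + (-41.4400) = -69.8800
Denominator Σ(z_t−z̄)² = 706.4000
r_3 = -69.8800 / 706.4000 = -0.099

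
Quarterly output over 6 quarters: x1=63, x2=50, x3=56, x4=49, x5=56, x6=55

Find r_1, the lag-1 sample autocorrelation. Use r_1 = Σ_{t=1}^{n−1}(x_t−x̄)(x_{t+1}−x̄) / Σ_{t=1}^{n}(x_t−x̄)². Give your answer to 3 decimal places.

Mean x̄ = (63 + 50 + 56 + 49 + 56 + 55)/6 = 54.8333
Deviations from mean: 8.1667, -4.8333, 1.1667, -5.8333, 1.1667, 0.1667
Numerator Σ_{t=1}^{5}(x_t−x̄)(x_{t+1}−x̄) = -58.5278
Denominator Σ(x_t−x̄)² = 126.8333
r_1 = -58.5278 / 126.8333 = -0.461

-0.461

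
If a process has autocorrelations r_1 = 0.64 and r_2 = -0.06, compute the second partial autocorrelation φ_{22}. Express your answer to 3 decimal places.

φ_{22} = (r_2 − r_1²) / (1 − r_1²)
r_1² = (0.64)² = 0.4096
Numerator = -0.06 − 0.4096 = -0.4696; denominator = 1 − 0.4096 = 0.5904
φ_{22} = -0.4696 / 0.5904 = -0.795

-0.795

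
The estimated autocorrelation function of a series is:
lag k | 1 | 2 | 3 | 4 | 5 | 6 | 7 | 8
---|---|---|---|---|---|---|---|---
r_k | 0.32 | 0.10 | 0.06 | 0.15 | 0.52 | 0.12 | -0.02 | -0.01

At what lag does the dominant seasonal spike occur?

5

The largest autocorrelation is r_5 = 0.52; the remaining lags stay at or below 0.32. The elevated value at lag 1 (0.32), dropping to 0.10 at lag 2, reflects decaying short-term dependence rather than seasonality.
The dominant spike at lag 5 indicates a seasonal period of 5.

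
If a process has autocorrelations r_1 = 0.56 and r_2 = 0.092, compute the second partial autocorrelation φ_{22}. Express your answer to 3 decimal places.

-0.323

φ_{22} = (r_2 − r_1²) / (1 − r_1²)
r_1² = (0.56)² = 0.3136
Numerator = 0.092 − 0.3136 = -0.2216; denominator = 1 − 0.3136 = 0.6864
φ_{22} = -0.2216 / 0.6864 = -0.323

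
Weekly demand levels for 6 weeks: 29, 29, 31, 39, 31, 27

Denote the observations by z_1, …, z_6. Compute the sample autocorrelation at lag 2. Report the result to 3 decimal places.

-0.545

Mean z̄ = (29 + 29 + 31 + 39 + 31 + 27)/6 = 31.0000
Deviations from mean: -2.0000, -2.0000, 0.0000, 8.0000, 0.0000, -4.0000
Numerator Σ_{t=1}^{4}(z_t−z̄)(z_{t+2}−z̄) = -48.0000
Denominator Σ(z_t−z̄)² = 88.0000
r_2 = -48.0000 / 88.0000 = -0.545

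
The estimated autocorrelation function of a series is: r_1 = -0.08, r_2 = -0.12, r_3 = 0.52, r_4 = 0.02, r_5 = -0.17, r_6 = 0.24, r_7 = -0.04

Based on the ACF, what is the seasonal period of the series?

3

The largest autocorrelation is r_3 = 0.52, with a weaker echo at lag 6 (0.24); the remaining lags stay at or below 0.02.
The dominant spike at lag 3 indicates a seasonal period of 3.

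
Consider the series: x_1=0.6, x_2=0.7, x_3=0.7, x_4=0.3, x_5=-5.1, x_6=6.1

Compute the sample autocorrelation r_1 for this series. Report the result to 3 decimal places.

-0.477

Mean x̄ = (0.6 + 0.7 + 0.7 + 0.3 − 5.1 + 6.1)/6 = 0.5500
Deviations from mean: 0.0500, 0.1500, 0.1500, -0.2500, -5.6500, 5.5500
Σ(x_t−x̄)(x_{t+1}−x̄) = (0.0075) + (0.0225) + (-0.0375) + (1.4125) + (-31.3575) = -29.9525
Denominator Σ(x_t−x̄)² = 62.8350
r_1 = -29.9525 / 62.8350 = -0.477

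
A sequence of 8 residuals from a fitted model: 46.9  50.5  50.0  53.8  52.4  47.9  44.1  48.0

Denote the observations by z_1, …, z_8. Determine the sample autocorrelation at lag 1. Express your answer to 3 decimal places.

0.367

Mean z̄ = (46.9 + 50.5 + 50.0 + 53.8 + 52.4 + 47.9 + 44.1 + 48.0)/8 = 49.2000
Numerator Σ_{t=1}^{7}(z_t−z̄)(z_{t+1}−z̄) = 25.0400
Denominator Σ(z_t−z̄)² = 68.1600
r_1 = 25.0400 / 68.1600 = 0.367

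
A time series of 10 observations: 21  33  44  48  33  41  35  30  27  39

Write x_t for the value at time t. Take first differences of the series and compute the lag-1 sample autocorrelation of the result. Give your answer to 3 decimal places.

-0.047

First differences Δx: 12, 11, 4, -15, 8, -6, -5, -3, 12
Mean of differences = 2.0000
Numerator Σ(Δx_t−Δx̄)(Δx_{t+1}−Δx̄) = -35.0000
Denominator Σ(Δx_t−Δx̄)² = 748.0000
r_1(Δx) = -35.0000 / 748.0000 = -0.047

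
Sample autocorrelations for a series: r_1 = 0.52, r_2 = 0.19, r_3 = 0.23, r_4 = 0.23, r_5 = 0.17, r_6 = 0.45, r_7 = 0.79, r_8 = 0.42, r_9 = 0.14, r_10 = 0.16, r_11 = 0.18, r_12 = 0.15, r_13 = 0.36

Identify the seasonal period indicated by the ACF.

7

The largest autocorrelation is r_7 = 0.79; the remaining lags stay at or below 0.52. The elevated value at lag 1 (0.52), dropping to 0.19 at lag 2, reflects decaying short-term dependence rather than seasonality.
The dominant spike at lag 7 indicates a seasonal period of 7.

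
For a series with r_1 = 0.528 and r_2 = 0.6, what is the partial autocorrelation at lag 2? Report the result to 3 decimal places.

0.445

φ_{22} = (r_2 − r_1²) / (1 − r_1²)
r_1² = (0.528)² = 0.278784
Numerator = 0.6 − 0.2788 = 0.3212; denominator = 1 − 0.2788 = 0.7212
φ_{22} = 0.3212 / 0.7212 = 0.445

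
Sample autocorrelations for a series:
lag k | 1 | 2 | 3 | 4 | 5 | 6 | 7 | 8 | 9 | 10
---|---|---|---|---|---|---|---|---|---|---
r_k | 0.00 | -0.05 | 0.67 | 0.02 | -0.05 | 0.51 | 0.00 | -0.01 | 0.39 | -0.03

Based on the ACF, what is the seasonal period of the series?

3

The largest autocorrelation is r_3 = 0.67, with weaker echoes at lags 6 (0.51) and 9 (0.39); the remaining lags stay at or below 0.02.
The dominant spike at lag 3 indicates a seasonal period of 3.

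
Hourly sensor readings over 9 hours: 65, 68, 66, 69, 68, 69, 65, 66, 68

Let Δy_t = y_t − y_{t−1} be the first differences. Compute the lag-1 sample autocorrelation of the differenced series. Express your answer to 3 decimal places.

-0.488

First differences Δy: 3, -2, 3, -1, 1, -4, 1, 2
Mean of differences = 0.3750
Numerator Σ(Δy_t−Δȳ)(Δy_{t+1}−Δȳ) = -21.3906
Denominator Σ(Δy_t−Δȳ)² = 43.8750
r_1(Δy) = -21.3906 / 43.8750 = -0.488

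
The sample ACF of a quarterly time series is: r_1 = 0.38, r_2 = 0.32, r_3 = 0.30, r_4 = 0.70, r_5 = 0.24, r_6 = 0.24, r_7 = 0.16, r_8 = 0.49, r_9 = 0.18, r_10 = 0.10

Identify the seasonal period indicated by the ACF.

The largest autocorrelation is r_4 = 0.70, with a weaker echo at lag 8 (0.49); the remaining lags stay at or below 0.38. The elevated value at lag 1 (0.38), dropping to 0.32 at lag 2, reflects decaying short-term dependence rather than seasonality.
The dominant spike at lag 4 indicates a seasonal period of 4.

4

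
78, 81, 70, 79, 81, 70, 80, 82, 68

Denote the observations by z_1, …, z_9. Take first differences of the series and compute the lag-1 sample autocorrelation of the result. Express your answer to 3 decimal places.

First differences Δz: 3, -11, 9, 2, -11, 10, 2, -14
Mean of differences = -1.2500
Numerator Σ(Δz_t−Δz̄)(Δz_{t+1}−Δz̄) = -254.3125
Denominator Σ(Δz_t−Δz̄)² = 623.5000
r_1(Δz) = -254.3125 / 623.5000 = -0.408

-0.408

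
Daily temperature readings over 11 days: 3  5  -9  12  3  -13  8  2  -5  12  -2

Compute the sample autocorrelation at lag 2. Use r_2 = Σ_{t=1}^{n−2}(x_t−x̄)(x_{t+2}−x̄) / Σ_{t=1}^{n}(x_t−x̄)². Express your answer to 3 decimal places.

-0.243

Mean x̄ = (3 + 5 − 9 + 12 + 3 − 13 + 8 + 2 − 5 + 12 − 2)/11 = 1.4545
Numerator Σ_{t=1}^{9}(x_t−x̄)(x_{t+2}−x̄) = -159.3223
Denominator Σ(x_t−x̄)² = 654.7273
r_2 = -159.3223 / 654.7273 = -0.243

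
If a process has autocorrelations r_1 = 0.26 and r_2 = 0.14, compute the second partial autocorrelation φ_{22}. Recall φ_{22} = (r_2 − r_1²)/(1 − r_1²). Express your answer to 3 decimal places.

φ_{22} = (r_2 − r_1²) / (1 − r_1²)
r_1² = (0.26)² = 0.0676
Numerator = 0.14 − 0.0676 = 0.0724; denominator = 1 − 0.0676 = 0.9324
φ_{22} = 0.0724 / 0.9324 = 0.078

0.078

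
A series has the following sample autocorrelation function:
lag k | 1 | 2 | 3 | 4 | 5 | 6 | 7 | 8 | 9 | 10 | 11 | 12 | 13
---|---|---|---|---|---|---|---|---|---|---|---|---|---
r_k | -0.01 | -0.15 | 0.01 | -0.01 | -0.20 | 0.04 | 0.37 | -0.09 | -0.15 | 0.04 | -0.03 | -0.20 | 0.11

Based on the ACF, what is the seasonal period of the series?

The largest autocorrelation is r_7 = 0.37; the remaining lags stay at or below 0.11.
The dominant spike at lag 7 indicates a seasonal period of 7.

7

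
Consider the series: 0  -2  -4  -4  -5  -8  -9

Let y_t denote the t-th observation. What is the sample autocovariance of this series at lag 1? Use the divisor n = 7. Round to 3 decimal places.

4.280

Mean ȳ = (0 − 2 − 4 − 4 − 5 − 8 − 9)/7 = -4.5714
Deviations: 4.5714, 2.5714, 0.5714, 0.5714, -0.4286, -3.4286, -4.4286
Σ_{t=1}^{6}(y_t−ȳ)(y_{t+1}−ȳ) = 29.9592
γ_1 = 29.9592 / 7 = 4.280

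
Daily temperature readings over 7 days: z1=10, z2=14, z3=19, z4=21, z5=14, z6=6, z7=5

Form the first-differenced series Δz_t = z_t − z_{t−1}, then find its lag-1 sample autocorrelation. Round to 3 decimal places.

First differences Δz: 4, 5, 2, -7, -8, -1
Mean of differences = -0.8333
Numerator Σ(Δz_t−Δz̄)(Δz_{t+1}−Δz̄) = 72.6389
Denominator Σ(Δz_t−Δz̄)² = 154.8333
r_1(Δz) = 72.6389 / 154.8333 = 0.469

0.469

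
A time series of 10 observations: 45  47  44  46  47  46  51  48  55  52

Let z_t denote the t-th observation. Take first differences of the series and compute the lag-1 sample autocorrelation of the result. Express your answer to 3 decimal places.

-0.756

First differences Δz: 2, -3, 2, 1, -1, 5, -3, 7, -3
Mean of differences = 0.7778
Numerator Σ(Δz_t−Δz̄)(Δz_{t+1}−Δz̄) = -79.8272
Denominator Σ(Δz_t−Δz̄)² = 105.5556
r_1(Δz) = -79.8272 / 105.5556 = -0.756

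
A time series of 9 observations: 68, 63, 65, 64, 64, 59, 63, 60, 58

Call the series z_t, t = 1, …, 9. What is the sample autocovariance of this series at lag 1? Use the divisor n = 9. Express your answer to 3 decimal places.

1.432

Mean z̄ = (68 + 63 + 65 + 64 + 64 + 59 + 63 + 60 + 58)/9 = 62.6667
Σ_{t=1}^{8}(z_t−z̄)(z_{t+1}−z̄) = 12.8889
γ_1 = 12.8889 / 9 = 1.432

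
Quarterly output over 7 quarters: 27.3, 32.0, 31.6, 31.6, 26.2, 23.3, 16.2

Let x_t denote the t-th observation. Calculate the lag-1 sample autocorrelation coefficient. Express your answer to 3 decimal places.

Mean x̄ = (27.3 + 32.0 + 31.6 + 31.6 + 26.2 + 23.3 + 16.2)/7 = 26.8857
Deviations from mean: 0.4143, 5.1143, 4.7143, 4.7143, -0.6857, -3.5857, -10.6857
Numerator Σ_{t=1}^{6}(x_t−x̄)(x_{t+1}−x̄) = 85.9955
Denominator Σ(x_t−x̄)² = 198.2886
r_1 = 85.9955 / 198.2886 = 0.434

0.434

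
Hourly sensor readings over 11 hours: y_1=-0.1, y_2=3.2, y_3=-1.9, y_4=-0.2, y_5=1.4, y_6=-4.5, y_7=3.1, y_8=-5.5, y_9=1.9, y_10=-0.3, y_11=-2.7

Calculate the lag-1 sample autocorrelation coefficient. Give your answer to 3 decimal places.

Mean ȳ = (-0.1 + 3.2 − 1.9 − 0.2 + 1.4 − 4.5 + 3.1 − 5.5 + 1.9 − 0.3 − 2.7)/11 = -0.5091
Numerator Σ_{t=1}^{10}(y_t−ȳ)(y_{t+1}−ȳ) = -55.4946
Denominator Σ(y_t−ȳ)² = 84.1091
r_1 = -55.4946 / 84.1091 = -0.660

-0.660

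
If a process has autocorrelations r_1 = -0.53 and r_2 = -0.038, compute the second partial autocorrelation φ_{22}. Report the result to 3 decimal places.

φ_{22} = (r_2 − r_1²) / (1 − r_1²)
r_1² = (-0.53)² = 0.2809
Numerator = -0.038 − 0.2809 = -0.3189; denominator = 1 − 0.2809 = 0.7191
φ_{22} = -0.3189 / 0.7191 = -0.443

-0.443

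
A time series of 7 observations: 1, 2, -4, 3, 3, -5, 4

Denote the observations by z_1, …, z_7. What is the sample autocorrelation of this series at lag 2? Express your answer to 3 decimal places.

-0.190

Mean z̄ = (1 + 2 − 4 + 3 + 3 − 5 + 4)/7 = 0.5714
Deviations from mean: 0.4286, 1.4286, -4.5714, 2.4286, 2.4286, -5.5714, 3.4286
Numerator Σ_{t=1}^{5}(z_t−z̄)(z_{t+2}−z̄) = -14.7959
Denominator Σ(z_t−z̄)² = 77.7143
r_2 = -14.7959 / 77.7143 = -0.190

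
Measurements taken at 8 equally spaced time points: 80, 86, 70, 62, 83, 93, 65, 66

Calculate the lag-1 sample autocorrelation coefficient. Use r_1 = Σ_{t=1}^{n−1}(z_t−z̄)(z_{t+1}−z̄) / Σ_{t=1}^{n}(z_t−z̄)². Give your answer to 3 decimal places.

0.010

Mean z̄ = (80 + 86 + 70 + 62 + 83 + 93 + 65 + 66)/8 = 75.6250
Deviations from mean: 4.3750, 10.3750, -5.6250, -13.6250, 7.3750, 17.3750, -10.6250, -9.6250
Σ(z_t−z̄)(z_{t+1}−z̄) = (45.3906) + (-58.3594) + (76.6406) + (-100.4844) + (128.1406) + (-184.6094) + (102.2656) = 8.9844
Denominator Σ(z_t−z̄)² = 905.8750
r_1 = 8.9844 / 905.8750 = 0.010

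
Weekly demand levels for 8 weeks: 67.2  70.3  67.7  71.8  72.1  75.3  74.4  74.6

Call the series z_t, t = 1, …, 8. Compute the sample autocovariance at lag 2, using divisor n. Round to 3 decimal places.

3.518

Mean z̄ = (67.2 + 70.3 + 67.7 + 71.8 + 72.1 + 75.3 + 74.4 + 74.6)/8 = 71.6750
Deviations: -4.4750, -1.3750, -3.9750, 0.1250, 0.4250, 3.6250, 2.7250, 2.9250
Σ_{t=1}^{6}(z_t−z̄)(z_{t+2}−z̄) = 28.1413
γ_2 = 28.1413 / 8 = 3.518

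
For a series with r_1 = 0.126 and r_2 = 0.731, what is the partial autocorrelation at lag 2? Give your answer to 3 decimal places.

φ_{22} = (r_2 − r_1²) / (1 − r_1²)
r_1² = (0.126)² = 0.015876
Numerator = 0.731 − 0.0159 = 0.7151; denominator = 1 − 0.0159 = 0.9841
φ_{22} = 0.7151 / 0.9841 = 0.727

0.727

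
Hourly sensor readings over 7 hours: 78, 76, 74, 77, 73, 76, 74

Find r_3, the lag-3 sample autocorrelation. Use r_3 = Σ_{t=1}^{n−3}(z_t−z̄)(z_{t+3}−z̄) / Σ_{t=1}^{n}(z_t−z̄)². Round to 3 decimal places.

Mean z̄ = (78 + 76 + 74 + 77 + 73 + 76 + 74)/7 = 75.4286
Deviations from mean: 2.5714, 0.5714, -1.4286, 1.5714, -2.4286, 0.5714, -1.4286
Numerator Σ_{t=1}^{4}(z_t−z̄)(z_{t+3}−z̄) = -0.4082
Denominator Σ(z_t−z̄)² = 19.7143
r_3 = -0.4082 / 19.7143 = -0.021

-0.021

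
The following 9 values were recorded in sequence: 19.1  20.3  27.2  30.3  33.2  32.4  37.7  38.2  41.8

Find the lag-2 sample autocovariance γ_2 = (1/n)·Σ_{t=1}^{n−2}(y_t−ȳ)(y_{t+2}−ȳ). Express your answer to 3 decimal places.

Mean ȳ = (19.1 + 20.3 + 27.2 + 30.3 + 33.2 + 32.4 + 37.7 + 38.2 + 41.8)/9 = 31.1333
Σ_{t=1}^{7}(y_t−ȳ)(y_{t+2}−ȳ) = 139.7411
γ_2 = 139.7411 / 9 = 15.527

15.527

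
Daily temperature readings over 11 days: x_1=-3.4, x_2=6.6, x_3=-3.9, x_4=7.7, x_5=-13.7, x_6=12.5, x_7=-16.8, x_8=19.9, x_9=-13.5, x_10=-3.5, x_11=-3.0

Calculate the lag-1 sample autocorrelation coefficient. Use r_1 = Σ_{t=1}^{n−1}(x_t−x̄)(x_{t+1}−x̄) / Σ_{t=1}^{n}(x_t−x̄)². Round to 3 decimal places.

-0.830

Mean x̄ = (-3.4 + 6.6 − 3.9 + 7.7 − 13.7 + 12.5 − 16.8 + 19.9 − 13.5 − 3.5 − 3.0)/11 = -1.0091
Numerator Σ_{t=1}^{10}(x_t−x̄)(x_{t+1}−x̄) = -1115.9310
Denominator Σ(x_t−x̄)² = 1344.1091
r_1 = -1115.9310 / 1344.1091 = -0.830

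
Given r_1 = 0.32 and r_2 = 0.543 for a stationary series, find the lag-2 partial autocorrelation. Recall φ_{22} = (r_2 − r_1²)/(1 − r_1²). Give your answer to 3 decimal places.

0.491

φ_{22} = (r_2 − r_1²) / (1 − r_1²)
r_1² = (0.32)² = 0.1024
Numerator = 0.543 − 0.1024 = 0.4406; denominator = 1 − 0.1024 = 0.8976
φ_{22} = 0.4406 / 0.8976 = 0.491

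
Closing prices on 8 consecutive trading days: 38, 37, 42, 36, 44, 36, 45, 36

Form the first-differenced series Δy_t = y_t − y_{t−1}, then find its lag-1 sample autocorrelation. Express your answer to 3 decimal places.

-0.847

First differences Δy: -1, 5, -6, 8, -8, 9, -9
Mean of differences = -0.2857
Numerator Σ(Δy_t−Δȳ)(Δy_{t+1}−Δȳ) = -297.7959
Denominator Σ(Δy_t−Δȳ)² = 351.4286
r_1(Δy) = -297.7959 / 351.4286 = -0.847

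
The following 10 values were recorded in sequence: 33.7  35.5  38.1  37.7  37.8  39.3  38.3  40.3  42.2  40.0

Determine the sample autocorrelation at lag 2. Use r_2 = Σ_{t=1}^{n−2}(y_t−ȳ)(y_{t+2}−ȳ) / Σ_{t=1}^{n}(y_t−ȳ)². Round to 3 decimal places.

Mean ȳ = (33.7 + 35.5 + 38.1 + 37.7 + 37.8 + 39.3 + 38.3 + 40.3 + 42.2 + 40.0)/10 = 38.2900
Numerator Σ_{t=1}^{8}(y_t−ȳ)(y_{t+2}−ȳ) = 7.5168
Denominator Σ(y_t−ȳ)² = 52.7490
r_2 = 7.5168 / 52.7490 = 0.143

0.143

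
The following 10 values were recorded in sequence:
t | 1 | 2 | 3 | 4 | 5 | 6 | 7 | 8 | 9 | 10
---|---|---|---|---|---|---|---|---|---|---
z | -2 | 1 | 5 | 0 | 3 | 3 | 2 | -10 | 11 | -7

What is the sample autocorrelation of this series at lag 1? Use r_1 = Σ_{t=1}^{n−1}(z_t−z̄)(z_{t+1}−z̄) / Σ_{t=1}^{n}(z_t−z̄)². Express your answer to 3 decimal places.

-0.623

Mean z̄ = (-2 + 1 + 5 + 0 + 3 + 3 + 2 − 10 + 11 − 7)/10 = 0.6000
Numerator Σ_{t=1}^{9}(z_t−z̄)(z_{t+1}−z̄) = -198.3600
Denominator Σ(z_t−z̄)² = 318.4000
r_1 = -198.3600 / 318.4000 = -0.623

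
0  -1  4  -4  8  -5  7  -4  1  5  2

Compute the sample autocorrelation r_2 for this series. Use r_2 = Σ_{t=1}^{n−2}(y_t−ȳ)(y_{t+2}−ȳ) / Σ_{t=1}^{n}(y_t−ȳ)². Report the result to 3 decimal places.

Mean ȳ = (0 − 1 + 4 − 4 + 8 − 5 + 7 − 4 + 1 + 5 + 2)/11 = 1.1818
Numerator Σ_{t=1}^{9}(y_t−ȳ)(y_{t+2}−ȳ) = 109.9339
Denominator Σ(y_t−ȳ)² = 201.6364
r_2 = 109.9339 / 201.6364 = 0.545

0.545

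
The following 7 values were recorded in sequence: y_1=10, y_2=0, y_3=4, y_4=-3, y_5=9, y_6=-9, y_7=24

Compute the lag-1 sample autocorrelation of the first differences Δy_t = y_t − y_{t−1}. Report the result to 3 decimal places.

First differences Δy: -10, 4, -7, 12, -18, 33
Mean of differences = 2.3333
Numerator Σ(Δy_t−Δȳ)(Δy_{t+1}−Δȳ) = -946.4444
Denominator Σ(Δy_t−Δȳ)² = 1689.3333
r_1(Δy) = -946.4444 / 1689.3333 = -0.560

-0.560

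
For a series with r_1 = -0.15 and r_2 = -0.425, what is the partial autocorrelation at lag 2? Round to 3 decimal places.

-0.458

φ_{22} = (r_2 − r_1²) / (1 − r_1²)
r_1² = (-0.15)² = 0.0225
Numerator = -0.425 − 0.0225 = -0.4475; denominator = 1 − 0.0225 = 0.9775
φ_{22} = -0.4475 / 0.9775 = -0.458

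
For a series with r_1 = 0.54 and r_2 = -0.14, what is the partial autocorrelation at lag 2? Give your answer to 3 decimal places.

φ_{22} = (r_2 − r_1²) / (1 − r_1²)
r_1² = (0.54)² = 0.2916
Numerator = -0.14 − 0.2916 = -0.4316; denominator = 1 − 0.2916 = 0.7084
φ_{22} = -0.4316 / 0.7084 = -0.609

-0.609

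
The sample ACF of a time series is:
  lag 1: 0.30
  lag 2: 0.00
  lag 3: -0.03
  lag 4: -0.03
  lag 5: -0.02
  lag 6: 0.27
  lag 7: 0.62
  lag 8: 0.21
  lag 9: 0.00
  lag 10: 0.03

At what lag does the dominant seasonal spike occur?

The largest autocorrelation is r_7 = 0.62; the remaining lags stay at or below 0.30. The elevated value at lag 1 (0.30), dropping to 0.00 at lag 2, reflects decaying short-term dependence rather than seasonality.
The dominant spike at lag 7 indicates a seasonal period of 7.

7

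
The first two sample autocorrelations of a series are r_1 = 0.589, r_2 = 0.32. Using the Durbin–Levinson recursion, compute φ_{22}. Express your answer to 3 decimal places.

-0.041

φ_{22} = (r_2 − r_1²) / (1 − r_1²)
r_1² = (0.589)² = 0.346921
Numerator = 0.32 − 0.3469 = -0.0269; denominator = 1 − 0.3469 = 0.6531
φ_{22} = -0.0269 / 0.6531 = -0.041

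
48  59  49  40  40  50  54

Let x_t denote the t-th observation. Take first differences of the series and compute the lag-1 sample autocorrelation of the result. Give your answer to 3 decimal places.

0.068

First differences Δx: 11, -10, -9, 0, 10, 4
Mean of differences = 1.0000
Numerator Σ(Δx_t−Δx̄)(Δx_{t+1}−Δx̄) = 28.0000
Denominator Σ(Δx_t−Δx̄)² = 412.0000
r_1(Δx) = 28.0000 / 412.0000 = 0.068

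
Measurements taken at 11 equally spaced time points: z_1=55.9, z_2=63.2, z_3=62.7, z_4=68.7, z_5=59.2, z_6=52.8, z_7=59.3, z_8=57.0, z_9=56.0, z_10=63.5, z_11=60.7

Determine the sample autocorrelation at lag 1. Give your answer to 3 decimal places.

0.128

Mean z̄ = (55.9 + 63.2 + 62.7 + 68.7 + 59.2 + 52.8 + 59.3 + 57.0 + 56.0 + 63.5 + 60.7)/11 = 59.9091
Numerator Σ_{t=1}^{10}(z_t−z̄)(z_{t+1}−z̄) = 25.6099
Denominator Σ(z_t−z̄)² = 200.6491
r_1 = 25.6099 / 200.6491 = 0.128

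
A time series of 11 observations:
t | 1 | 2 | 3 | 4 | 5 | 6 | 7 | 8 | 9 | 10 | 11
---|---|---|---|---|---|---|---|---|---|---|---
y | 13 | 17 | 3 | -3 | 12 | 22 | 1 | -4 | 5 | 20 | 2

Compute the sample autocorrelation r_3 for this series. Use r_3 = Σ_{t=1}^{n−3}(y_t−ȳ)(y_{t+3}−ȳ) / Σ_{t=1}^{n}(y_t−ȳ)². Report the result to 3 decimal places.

-0.135

Mean ȳ = (13 + 17 + 3 − 3 + 12 + 22 + 1 − 4 + 5 + 20 + 2)/11 = 8.0000
Numerator Σ_{t=1}^{8}(y_t−ȳ)(y_{t+3}−ȳ) = -114.0000
Denominator Σ(y_t−ȳ)² = 846.0000
r_3 = -114.0000 / 846.0000 = -0.135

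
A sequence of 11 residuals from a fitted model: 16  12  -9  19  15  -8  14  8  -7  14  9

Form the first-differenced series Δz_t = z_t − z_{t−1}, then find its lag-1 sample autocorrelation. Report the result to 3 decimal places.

First differences Δz: -4, -21, 28, -4, -23, 22, -6, -15, 21, -5
Mean of differences = -0.7000
Numerator Σ(Δz_t−Δz̄)(Δz_{t+1}−Δz̄) = -1491.0900
Denominator Σ(Δz_t−Δz̄)² = 2992.1000
r_1(Δz) = -1491.0900 / 2992.1000 = -0.498

-0.498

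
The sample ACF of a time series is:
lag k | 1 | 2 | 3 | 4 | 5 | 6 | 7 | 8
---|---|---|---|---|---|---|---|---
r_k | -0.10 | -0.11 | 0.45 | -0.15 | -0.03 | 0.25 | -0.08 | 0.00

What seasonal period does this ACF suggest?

3

The largest autocorrelation is r_3 = 0.45, with a weaker echo at lag 6 (0.25); the remaining lags stay at or below 0.00.
The dominant spike at lag 3 indicates a seasonal period of 3.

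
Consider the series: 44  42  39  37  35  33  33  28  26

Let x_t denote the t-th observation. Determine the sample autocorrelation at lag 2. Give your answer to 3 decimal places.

Mean x̄ = (44 + 42 + 39 + 37 + 35 + 33 + 33 + 28 + 26)/9 = 35.2222
Σ(x_t−x̄)(x_{t+2}−x̄) = (33.1605) + (12.0494) + (-0.8395) + (-3.9506) + (0.4938) + (16.0494) + (20.4938) = 77.4568
Denominator Σ(x_t−x̄)² = 287.5556
r_2 = 77.4568 / 287.5556 = 0.269

0.269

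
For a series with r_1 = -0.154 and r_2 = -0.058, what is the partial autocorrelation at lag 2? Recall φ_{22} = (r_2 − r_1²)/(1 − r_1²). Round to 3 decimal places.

-0.084

φ_{22} = (r_2 − r_1²) / (1 − r_1²)
r_1² = (-0.154)² = 0.023716
Numerator = -0.058 − 0.0237 = -0.0817; denominator = 1 − 0.0237 = 0.9763
φ_{22} = -0.0817 / 0.9763 = -0.084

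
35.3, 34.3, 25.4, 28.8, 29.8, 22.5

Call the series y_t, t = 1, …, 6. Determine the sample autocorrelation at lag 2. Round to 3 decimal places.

-0.197

Mean ȳ = (35.3 + 34.3 + 25.4 + 28.8 + 29.8 + 22.5)/6 = 29.3500
Deviations from mean: 5.9500, 4.9500, -3.9500, -0.5500, 0.4500, -6.8500
Numerator Σ_{t=1}^{4}(y_t−ȳ)(y_{t+2}−ȳ) = -24.2350
Denominator Σ(y_t−ȳ)² = 122.9350
r_2 = -24.2350 / 122.9350 = -0.197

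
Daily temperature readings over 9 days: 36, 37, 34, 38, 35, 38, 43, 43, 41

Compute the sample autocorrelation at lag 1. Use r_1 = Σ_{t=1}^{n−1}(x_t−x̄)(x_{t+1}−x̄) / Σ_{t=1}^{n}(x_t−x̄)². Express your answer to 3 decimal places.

Mean x̄ = (36 + 37 + 34 + 38 + 35 + 38 + 43 + 43 + 41)/9 = 38.3333
Numerator Σ_{t=1}^{8}(x_t−x̄)(x_{t+1}−x̄) = 45.2222
Denominator Σ(x_t−x̄)² = 88.0000
r_1 = 45.2222 / 88.0000 = 0.514

0.514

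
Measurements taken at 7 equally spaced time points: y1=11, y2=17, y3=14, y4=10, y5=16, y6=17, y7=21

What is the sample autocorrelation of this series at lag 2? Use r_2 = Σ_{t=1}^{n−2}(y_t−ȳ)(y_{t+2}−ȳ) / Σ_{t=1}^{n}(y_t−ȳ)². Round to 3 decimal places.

-0.119

Mean ȳ = (11 + 17 + 14 + 10 + 16 + 17 + 21)/7 = 15.1429
Deviations from mean: -4.1429, 1.8571, -1.1429, -5.1429, 0.8571, 1.8571, 5.8571
Σ(y_t−ȳ)(y_{t+2}−ȳ) = (4.7347) + (-9.5510) + (-0.9796) + (-9.5510) + (5.0204) = -10.3265
Denominator Σ(y_t−ȳ)² = 86.8571
r_2 = -10.3265 / 86.8571 = -0.119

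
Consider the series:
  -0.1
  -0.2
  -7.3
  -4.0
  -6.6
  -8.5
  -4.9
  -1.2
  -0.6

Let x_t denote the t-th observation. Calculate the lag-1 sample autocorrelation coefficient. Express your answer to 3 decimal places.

Mean x̄ = (-0.1 − 0.2 − 7.3 − 4.0 − 6.6 − 8.5 − 4.9 − 1.2 − 0.6)/9 = -3.7111
Numerator Σ_{t=1}^{8}(x_t−x̄)(x_{t+1}−x̄) = 26.3043
Denominator Σ(x_t−x̄)² = 87.0089
r_1 = 26.3043 / 87.0089 = 0.302

0.302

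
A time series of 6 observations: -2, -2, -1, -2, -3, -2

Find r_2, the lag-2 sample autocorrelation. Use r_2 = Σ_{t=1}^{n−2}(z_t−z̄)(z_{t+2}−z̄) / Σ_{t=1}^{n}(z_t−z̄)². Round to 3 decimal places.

Mean z̄ = (-2 − 2 − 1 − 2 − 3 − 2)/6 = -2.0000
Deviations from mean: 0.0000, 0.0000, 1.0000, 0.0000, -1.0000, 0.0000
Σ(z_t−z̄)(z_{t+2}−z̄) = (0.0000) + (0.0000) + (-1.0000) + (0.0000) = -1.0000
Denominator Σ(z_t−z̄)² = 2.0000
r_2 = -1.0000 / 2.0000 = -0.500

-0.500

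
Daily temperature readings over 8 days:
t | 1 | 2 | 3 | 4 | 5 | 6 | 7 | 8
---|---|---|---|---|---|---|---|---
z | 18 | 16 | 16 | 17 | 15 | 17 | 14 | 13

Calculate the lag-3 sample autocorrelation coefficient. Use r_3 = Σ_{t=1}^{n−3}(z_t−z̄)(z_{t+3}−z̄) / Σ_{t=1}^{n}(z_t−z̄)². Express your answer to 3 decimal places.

0.144

Mean z̄ = (18 + 16 + 16 + 17 + 15 + 17 + 14 + 13)/8 = 15.7500
Deviations from mean: 2.2500, 0.2500, 0.2500, 1.2500, -0.7500, 1.2500, -1.7500, -2.7500
Σ(z_t−z̄)(z_{t+3}−z̄) = (2.8125) + (-0.1875) + (0.3125) + (-2.1875) + (2.0625) = 2.8125
Denominator Σ(z_t−z̄)² = 19.5000
r_3 = 2.8125 / 19.5000 = 0.144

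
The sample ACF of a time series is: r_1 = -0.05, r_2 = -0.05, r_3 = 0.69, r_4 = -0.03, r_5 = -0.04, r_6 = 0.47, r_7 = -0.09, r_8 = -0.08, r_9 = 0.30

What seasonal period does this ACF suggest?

3

The largest autocorrelation is r_3 = 0.69, with weaker echoes at lags 6 (0.47) and 9 (0.30); the remaining lags stay at or below -0.03.
The dominant spike at lag 3 indicates a seasonal period of 3.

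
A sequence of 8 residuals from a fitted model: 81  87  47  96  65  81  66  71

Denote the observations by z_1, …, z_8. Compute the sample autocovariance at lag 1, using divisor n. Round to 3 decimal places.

-143.320

Mean z̄ = (81 + 87 + 47 + 96 + 65 + 81 + 66 + 71)/8 = 74.2500
Σ_{t=1}^{7}(z_t−z̄)(z_{t+1}−z̄) = -1146.5625
γ_1 = -1146.5625 / 8 = -143.320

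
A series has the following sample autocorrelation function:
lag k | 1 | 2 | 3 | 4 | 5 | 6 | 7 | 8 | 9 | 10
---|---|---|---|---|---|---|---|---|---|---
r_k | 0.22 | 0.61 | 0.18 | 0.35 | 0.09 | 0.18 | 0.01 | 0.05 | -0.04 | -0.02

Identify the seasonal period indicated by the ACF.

2

The largest autocorrelation is r_2 = 0.61, with a weaker echo at lag 4 (0.35); the remaining lags stay at or below 0.22.
The dominant spike at lag 2 indicates a seasonal period of 2.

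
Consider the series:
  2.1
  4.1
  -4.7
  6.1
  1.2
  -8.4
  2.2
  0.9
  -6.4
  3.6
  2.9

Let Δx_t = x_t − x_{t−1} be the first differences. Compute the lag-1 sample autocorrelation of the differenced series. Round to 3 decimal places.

-0.523

First differences Δx: 2.0, -8.8, 10.8, -4.9, -9.6, 10.6, -1.3, -7.3, 10.0, -0.7
Mean of differences = 0.0800
Numerator Σ(Δx_t−Δx̄)(Δx_{t+1}−Δx̄) = -304.5364
Denominator Σ(Δx_t−Δx̄)² = 582.0160
r_1(Δx) = -304.5364 / 582.0160 = -0.523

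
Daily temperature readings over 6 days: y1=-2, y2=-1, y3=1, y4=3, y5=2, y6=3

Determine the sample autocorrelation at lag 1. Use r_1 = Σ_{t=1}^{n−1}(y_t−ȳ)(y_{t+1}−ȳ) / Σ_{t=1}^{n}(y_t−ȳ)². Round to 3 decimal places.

0.455

Mean ȳ = (-2 − 1 + 1 + 3 + 2 + 3)/6 = 1.0000
Deviations from mean: -3.0000, -2.0000, 0.0000, 2.0000, 1.0000, 2.0000
Σ(y_t−ȳ)(y_{t+1}−ȳ) = (6.0000) + (0.0000) + (0.0000) + (2.0000) + (2.0000) = 10.0000
Denominator Σ(y_t−ȳ)² = 22.0000
r_1 = 10.0000 / 22.0000 = 0.455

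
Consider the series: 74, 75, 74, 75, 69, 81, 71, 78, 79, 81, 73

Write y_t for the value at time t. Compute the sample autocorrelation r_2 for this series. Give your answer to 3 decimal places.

0.273

Mean ȳ = (74 + 75 + 74 + 75 + 69 + 81 + 71 + 78 + 79 + 81 + 73)/11 = 75.4545
Numerator Σ_{t=1}^{9}(y_t−ȳ)(y_{t+2}−ȳ) = 41.6777
Denominator Σ(y_t−ȳ)² = 152.7273
r_2 = 41.6777 / 152.7273 = 0.273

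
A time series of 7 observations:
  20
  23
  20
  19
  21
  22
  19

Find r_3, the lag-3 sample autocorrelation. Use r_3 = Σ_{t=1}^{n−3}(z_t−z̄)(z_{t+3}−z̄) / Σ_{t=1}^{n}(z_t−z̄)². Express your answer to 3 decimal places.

0.262

Mean z̄ = (20 + 23 + 20 + 19 + 21 + 22 + 19)/7 = 20.5714
Deviations from mean: -0.5714, 2.4286, -0.5714, -1.5714, 0.4286, 1.4286, -1.5714
Σ(z_t−z̄)(z_{t+3}−z̄) = (0.8980) + (1.0408) + (-0.8163) + (2.4694) = 3.5918
Denominator Σ(z_t−z̄)² = 13.7143
r_3 = 3.5918 / 13.7143 = 0.262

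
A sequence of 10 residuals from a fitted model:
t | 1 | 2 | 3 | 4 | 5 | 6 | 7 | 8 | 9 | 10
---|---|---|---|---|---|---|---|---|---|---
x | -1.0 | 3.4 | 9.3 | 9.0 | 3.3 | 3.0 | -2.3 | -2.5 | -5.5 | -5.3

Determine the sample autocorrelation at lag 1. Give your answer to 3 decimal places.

Mean x̄ = (-1.0 + 3.4 + 9.3 + 9.0 + 3.3 + 3.0 − 2.3 − 2.5 − 5.5 − 5.3)/10 = 1.1400
Numerator Σ_{t=1}^{9}(x_t−x̄)(x_{t+1}−x̄) = 171.7924
Denominator Σ(x_t−x̄)² = 256.8240
r_1 = 171.7924 / 256.8240 = 0.669

0.669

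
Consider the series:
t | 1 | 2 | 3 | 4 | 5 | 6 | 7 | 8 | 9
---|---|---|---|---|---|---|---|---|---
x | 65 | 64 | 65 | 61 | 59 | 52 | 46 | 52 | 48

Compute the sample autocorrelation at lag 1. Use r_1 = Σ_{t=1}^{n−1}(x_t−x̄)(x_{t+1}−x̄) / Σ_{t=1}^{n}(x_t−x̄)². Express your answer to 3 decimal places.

Mean x̄ = (65 + 64 + 65 + 61 + 59 + 52 + 46 + 52 + 48)/9 = 56.8889
Numerator Σ_{t=1}^{8}(x_t−x̄)(x_{t+1}−x̄) = 296.9877
Denominator Σ(x_t−x̄)² = 448.8889
r_1 = 296.9877 / 448.8889 = 0.662

0.662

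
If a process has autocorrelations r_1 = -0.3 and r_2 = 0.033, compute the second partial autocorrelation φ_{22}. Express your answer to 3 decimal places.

-0.063

φ_{22} = (r_2 − r_1²) / (1 − r_1²)
r_1² = (-0.3)² = 0.09
Numerator = 0.033 − 0.0900 = -0.0570; denominator = 1 − 0.0900 = 0.9100
φ_{22} = -0.0570 / 0.9100 = -0.063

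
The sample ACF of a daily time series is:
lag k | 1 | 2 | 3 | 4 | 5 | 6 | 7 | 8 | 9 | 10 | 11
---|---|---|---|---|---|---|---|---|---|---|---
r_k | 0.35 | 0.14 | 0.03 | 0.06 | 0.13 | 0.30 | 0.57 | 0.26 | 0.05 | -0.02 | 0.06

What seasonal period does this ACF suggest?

The largest autocorrelation is r_7 = 0.57; the remaining lags stay at or below 0.35. The elevated value at lag 1 (0.35), dropping to 0.14 at lag 2, reflects decaying short-term dependence rather than seasonality.
The dominant spike at lag 7 indicates a seasonal period of 7.

7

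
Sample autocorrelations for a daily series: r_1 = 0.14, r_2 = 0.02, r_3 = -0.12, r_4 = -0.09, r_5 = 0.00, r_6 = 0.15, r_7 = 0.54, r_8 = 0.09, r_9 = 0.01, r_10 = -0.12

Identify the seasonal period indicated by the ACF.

7

The largest autocorrelation is r_7 = 0.54; the remaining lags stay at or below 0.15.
The dominant spike at lag 7 indicates a seasonal period of 7.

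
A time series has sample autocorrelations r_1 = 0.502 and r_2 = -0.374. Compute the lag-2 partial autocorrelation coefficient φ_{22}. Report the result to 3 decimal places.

φ_{22} = (r_2 − r_1²) / (1 − r_1²)
r_1² = (0.502)² = 0.252004
Numerator = -0.374 − 0.2520 = -0.6260; denominator = 1 − 0.2520 = 0.7480
φ_{22} = -0.6260 / 0.7480 = -0.837

-0.837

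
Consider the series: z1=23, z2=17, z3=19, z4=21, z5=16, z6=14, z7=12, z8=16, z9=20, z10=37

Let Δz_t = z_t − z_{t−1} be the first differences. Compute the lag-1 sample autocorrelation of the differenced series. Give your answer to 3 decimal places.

First differences Δz: -6, 2, 2, -5, -2, -2, 4, 4, 17
Mean of differences = 1.5556
Numerator Σ(Δz_t−Δz̄)(Δz_{t+1}−Δz̄) = 64.9136
Denominator Σ(Δz_t−Δz̄)² = 376.2222
r_1(Δz) = 64.9136 / 376.2222 = 0.173

0.173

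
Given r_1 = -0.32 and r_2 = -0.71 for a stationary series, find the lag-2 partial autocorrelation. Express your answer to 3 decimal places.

φ_{22} = (r_2 − r_1²) / (1 − r_1²)
r_1² = (-0.32)² = 0.1024
Numerator = -0.71 − 0.1024 = -0.8124; denominator = 1 − 0.1024 = 0.8976
φ_{22} = -0.8124 / 0.8976 = -0.905

-0.905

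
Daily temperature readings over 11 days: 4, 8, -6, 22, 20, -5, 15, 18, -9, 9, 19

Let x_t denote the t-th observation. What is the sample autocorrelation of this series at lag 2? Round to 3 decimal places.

-0.498

Mean x̄ = (4 + 8 − 6 + 22 + 20 − 5 + 15 + 18 − 9 + 9 + 19)/11 = 8.6364
Numerator Σ_{t=1}^{9}(x_t−x̄)(x_{t+2}−x̄) = -636.1736
Denominator Σ(x_t−x̄)² = 1276.5455
r_2 = -636.1736 / 1276.5455 = -0.498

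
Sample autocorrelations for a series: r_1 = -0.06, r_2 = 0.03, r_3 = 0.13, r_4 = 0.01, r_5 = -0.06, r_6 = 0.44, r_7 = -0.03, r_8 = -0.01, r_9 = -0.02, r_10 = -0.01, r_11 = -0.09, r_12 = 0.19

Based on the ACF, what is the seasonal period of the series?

6

The largest autocorrelation is r_6 = 0.44, with a weaker echo at lag 12 (0.19); the remaining lags stay at or below 0.13.
The dominant spike at lag 6 indicates a seasonal period of 6.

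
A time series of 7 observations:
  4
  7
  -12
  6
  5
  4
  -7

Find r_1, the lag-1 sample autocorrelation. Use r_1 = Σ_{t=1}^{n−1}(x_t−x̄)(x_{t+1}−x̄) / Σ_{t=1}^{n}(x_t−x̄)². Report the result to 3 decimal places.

-0.357

Mean x̄ = (4 + 7 − 12 + 6 + 5 + 4 − 7)/7 = 1.0000
Numerator Σ_{t=1}^{6}(x_t−x̄)(x_{t+1}−x̄) = -117.0000
Denominator Σ(x_t−x̄)² = 328.0000
r_1 = -117.0000 / 328.0000 = -0.357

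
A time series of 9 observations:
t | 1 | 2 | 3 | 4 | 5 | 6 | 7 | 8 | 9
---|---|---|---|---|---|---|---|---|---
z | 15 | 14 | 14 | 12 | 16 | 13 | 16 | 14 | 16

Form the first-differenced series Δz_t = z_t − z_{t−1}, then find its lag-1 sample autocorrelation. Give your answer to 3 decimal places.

First differences Δz: -1, 0, -2, 4, -3, 3, -2, 2
Mean of differences = 0.1250
Numerator Σ(Δz_t−Δz̄)(Δz_{t+1}−Δz̄) = -39.0156
Denominator Σ(Δz_t−Δz̄)² = 46.8750
r_1(Δz) = -39.0156 / 46.8750 = -0.832

-0.832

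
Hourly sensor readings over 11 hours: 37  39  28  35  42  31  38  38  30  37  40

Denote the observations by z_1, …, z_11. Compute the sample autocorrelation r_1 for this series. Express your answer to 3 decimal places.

Mean z̄ = (37 + 39 + 28 + 35 + 42 + 31 + 38 + 38 + 30 + 37 + 40)/11 = 35.9091
Numerator Σ_{t=1}^{10}(z_t−z̄)(z_{t+1}−z̄) = -69.5537
Denominator Σ(z_t−z̄)² = 196.9091
r_1 = -69.5537 / 196.9091 = -0.353

-0.353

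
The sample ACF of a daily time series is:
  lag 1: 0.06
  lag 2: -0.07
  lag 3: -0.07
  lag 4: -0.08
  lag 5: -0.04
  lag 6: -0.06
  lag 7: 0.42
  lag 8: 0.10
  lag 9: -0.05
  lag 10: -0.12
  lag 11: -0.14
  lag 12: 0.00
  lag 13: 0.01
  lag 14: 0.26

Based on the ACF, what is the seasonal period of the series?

The largest autocorrelation is r_7 = 0.42, with a weaker echo at lag 14 (0.26); the remaining lags stay at or below 0.10.
The dominant spike at lag 7 indicates a seasonal period of 7.

7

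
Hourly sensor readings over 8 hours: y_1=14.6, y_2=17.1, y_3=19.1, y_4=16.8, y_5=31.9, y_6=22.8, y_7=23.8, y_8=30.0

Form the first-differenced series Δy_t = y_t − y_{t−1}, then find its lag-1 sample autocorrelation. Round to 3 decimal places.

First differences Δy: 2.5, 2.0, -2.3, 15.1, -9.1, 1.0, 6.2
Mean of differences = 2.2000
Numerator Σ(Δy_t−Δȳ)(Δy_{t+1}−Δȳ) = -194.2200
Denominator Σ(Δy_t−Δȳ)² = 331.9200
r_1(Δy) = -194.2200 / 331.9200 = -0.585

-0.585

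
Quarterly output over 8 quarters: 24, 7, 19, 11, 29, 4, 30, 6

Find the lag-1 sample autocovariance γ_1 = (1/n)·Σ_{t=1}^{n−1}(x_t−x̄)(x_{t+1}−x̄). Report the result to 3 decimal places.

-80.508

Mean x̄ = (24 + 7 + 19 + 11 + 29 + 4 + 30 + 6)/8 = 16.2500
Σ_{t=1}^{7}(x_t−x̄)(x_{t+1}−x̄) = -644.0625
γ_1 = -644.0625 / 8 = -80.508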